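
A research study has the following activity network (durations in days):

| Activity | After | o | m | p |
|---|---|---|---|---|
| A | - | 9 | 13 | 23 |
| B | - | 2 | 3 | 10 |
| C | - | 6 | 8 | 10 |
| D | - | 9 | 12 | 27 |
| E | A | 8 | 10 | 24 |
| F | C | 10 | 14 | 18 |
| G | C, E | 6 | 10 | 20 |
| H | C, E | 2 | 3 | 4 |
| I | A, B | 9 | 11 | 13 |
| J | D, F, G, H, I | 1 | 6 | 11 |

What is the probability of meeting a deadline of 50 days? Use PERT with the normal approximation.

te_A = (9 + 4·13 + 23)/6 = 84/6 = 14; σ²_A = ((23−9)/6)² = 5.444
te_B = (2 + 4·3 + 10)/6 = 24/6 = 4; σ²_B = ((10−2)/6)² = 1.778
te_C = (6 + 4·8 + 10)/6 = 48/6 = 8; σ²_C = ((10−6)/6)² = 0.444
te_D = (9 + 4·12 + 27)/6 = 84/6 = 14; σ²_D = ((27−9)/6)² = 9.000
te_E = (8 + 4·10 + 24)/6 = 72/6 = 12; σ²_E = ((24−8)/6)² = 7.111
te_F = (10 + 4·14 + 18)/6 = 84/6 = 14; σ²_F = ((18−10)/6)² = 1.778
te_G = (6 + 4·10 + 20)/6 = 66/6 = 11; σ²_G = ((20−6)/6)² = 5.444
te_H = (2 + 4·3 + 4)/6 = 18/6 = 3; σ²_H = ((4−2)/6)² = 0.111
te_I = (9 + 4·11 + 13)/6 = 66/6 = 11; σ²_I = ((13−9)/6)² = 0.444
te_J = (1 + 4·6 + 11)/6 = 36/6 = 6; σ²_J = ((11−1)/6)² = 2.778

Forward pass:
ES_A = 0; EF_A = 14
ES_B = 0; EF_B = 4
ES_C = 0; EF_C = 8
ES_D = 0; EF_D = 14
ES_E = 14; EF_E = 14+12 = 26
ES_F = 8; EF_F = 8+14 = 22
ES_G = max(EF_C=8, EF_E=26) = 26; EF_G = 26+11 = 37
ES_H = max(EF_C=8, EF_E=26) = 26; EF_H = 26+3 = 29
ES_I = max(EF_A=14, EF_B=4) = 14; EF_I = 14+11 = 25
ES_J = max(EF_D=14, EF_F=22, EF_G=37, EF_H=29, EF_I=25) = 37; EF_J = 37+6 = 43
Expected project duration μ = 43 days. Critical path: A → E → G → J.

Variance along critical path = 5.444 + 7.111 + 5.444 + 2.778 = 20.778; σ = √20.778 = 4.558 days.
Z = (50 − 43) / 4.558 = 1.536
P(T ≤ 50) = Φ(1.536) ≈ 0.938

0.938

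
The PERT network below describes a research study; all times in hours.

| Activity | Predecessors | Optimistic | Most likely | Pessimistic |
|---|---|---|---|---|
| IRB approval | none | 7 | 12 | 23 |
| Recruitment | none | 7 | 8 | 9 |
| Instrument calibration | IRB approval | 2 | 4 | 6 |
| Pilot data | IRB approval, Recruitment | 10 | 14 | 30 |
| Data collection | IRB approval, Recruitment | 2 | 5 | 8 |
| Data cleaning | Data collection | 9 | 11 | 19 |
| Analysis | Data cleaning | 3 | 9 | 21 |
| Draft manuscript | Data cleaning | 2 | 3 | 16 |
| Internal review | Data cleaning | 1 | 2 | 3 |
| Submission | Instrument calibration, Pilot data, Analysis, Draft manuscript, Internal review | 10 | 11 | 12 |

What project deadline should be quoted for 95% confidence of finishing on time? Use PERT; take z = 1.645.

58.4 hours

te_IRB approval = (7 + 4·12 + 23)/6 = 78/6 = 13; σ²_IRB approval = ((23−7)/6)² = 7.111
te_Recruitment = (7 + 4·8 + 9)/6 = 48/6 = 8; σ²_Recruitment = ((9−7)/6)² = 0.111
te_Instrument calibration = (2 + 4·4 + 6)/6 = 24/6 = 4; σ²_Instrument calibration = ((6−2)/6)² = 0.444
te_Pilot data = (10 + 4·14 + 30)/6 = 96/6 = 16; σ²_Pilot data = ((30−10)/6)² = 11.111
te_Data collection = (2 + 4·5 + 8)/6 = 30/6 = 5; σ²_Data collection = ((8−2)/6)² = 1.000
te_Data cleaning = (9 + 4·11 + 19)/6 = 72/6 = 12; σ²_Data cleaning = ((19−9)/6)² = 2.778
te_Analysis = (3 + 4·9 + 21)/6 = 60/6 = 10; σ²_Analysis = ((21−3)/6)² = 9.000
te_Draft manuscript = (2 + 4·3 + 16)/6 = 30/6 = 5; σ²_Draft manuscript = ((16−2)/6)² = 5.444
te_Internal review = (1 + 4·2 + 3)/6 = 12/6 = 2; σ²_Internal review = ((3−1)/6)² = 0.111
te_Submission = (10 + 4·11 + 12)/6 = 66/6 = 11; σ²_Submission = ((12−10)/6)² = 0.111

Forward pass:
ES_IRB approval = 0; EF_IRB approval = 13
ES_Recruitment = 0; EF_Recruitment = 8
ES_Instrument calibration = 13; EF_Instrument calibration = 13+4 = 17
ES_Pilot data = max(EF_IRB approval=13, EF_Recruitment=8) = 13; EF_Pilot data = 13+16 = 29
ES_Data collection = max(EF_IRB approval=13, EF_Recruitment=8) = 13; EF_Data collection = 13+5 = 18
ES_Data cleaning = 18; EF_Data cleaning = 18+12 = 30
ES_Analysis = 30; EF_Analysis = 30+10 = 40
ES_Draft manuscript = 30; EF_Draft manuscript = 30+5 = 35
ES_Internal review = 30; EF_Internal review = 30+2 = 32
ES_Submission = max(EF_Instrument calibration=17, EF_Pilot data=29, EF_Analysis=40, EF_Draft manuscript=35, EF_Internal review=32) = 40; EF_Submission = 40+11 = 51
Expected project duration μ = 51 hours. Critical path: IRB approval → Data collection → Data cleaning → Analysis → Submission.

Variance along critical path = 7.111 + 1.000 + 2.778 + 9.000 + 0.111 = 20.000; σ = 4.472 hours.
D = μ + z·σ = 51 + 1.645·4.472 = 58.4 hours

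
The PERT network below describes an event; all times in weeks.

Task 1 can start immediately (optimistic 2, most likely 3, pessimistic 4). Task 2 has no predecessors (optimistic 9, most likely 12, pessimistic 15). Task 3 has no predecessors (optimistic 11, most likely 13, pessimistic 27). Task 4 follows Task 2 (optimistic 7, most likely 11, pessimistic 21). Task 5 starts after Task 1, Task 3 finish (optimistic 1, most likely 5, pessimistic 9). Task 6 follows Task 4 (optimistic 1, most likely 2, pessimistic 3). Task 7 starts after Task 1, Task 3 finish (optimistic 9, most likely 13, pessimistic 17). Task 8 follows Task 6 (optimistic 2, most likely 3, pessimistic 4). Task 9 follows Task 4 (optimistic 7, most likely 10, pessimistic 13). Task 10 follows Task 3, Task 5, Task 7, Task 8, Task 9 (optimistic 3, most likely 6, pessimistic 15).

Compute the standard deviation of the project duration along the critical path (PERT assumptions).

te_Task 1 = (2 + 4·3 + 4)/6 = 18/6 = 3; σ²_Task 1 = ((4−2)/6)² = 0.111
te_Task 2 = (9 + 4·12 + 15)/6 = 72/6 = 12; σ²_Task 2 = ((15−9)/6)² = 1.000
te_Task 3 = (11 + 4·13 + 27)/6 = 90/6 = 15; σ²_Task 3 = ((27−11)/6)² = 7.111
te_Task 4 = (7 + 4·11 + 21)/6 = 72/6 = 12; σ²_Task 4 = ((21−7)/6)² = 5.444
te_Task 5 = (1 + 4·5 + 9)/6 = 30/6 = 5; σ²_Task 5 = ((9−1)/6)² = 1.778
te_Task 6 = (1 + 4·2 + 3)/6 = 12/6 = 2; σ²_Task 6 = ((3−1)/6)² = 0.111
te_Task 7 = (9 + 4·13 + 17)/6 = 78/6 = 13; σ²_Task 7 = ((17−9)/6)² = 1.778
te_Task 8 = (2 + 4·3 + 4)/6 = 18/6 = 3; σ²_Task 8 = ((4−2)/6)² = 0.111
te_Task 9 = (7 + 4·10 + 13)/6 = 60/6 = 10; σ²_Task 9 = ((13−7)/6)² = 1.000
te_Task 10 = (3 + 4·6 + 15)/6 = 42/6 = 7; σ²_Task 10 = ((15−3)/6)² = 4.000

Forward pass:
ES_Task 1 = 0; EF_Task 1 = 3
ES_Task 2 = 0; EF_Task 2 = 12
ES_Task 3 = 0; EF_Task 3 = 15
ES_Task 4 = 12; EF_Task 4 = 12+12 = 24
ES_Task 5 = max(EF_Task 1=3, EF_Task 3=15) = 15; EF_Task 5 = 15+5 = 20
ES_Task 6 = 24; EF_Task 6 = 24+2 = 26
ES_Task 7 = max(EF_Task 1=3, EF_Task 3=15) = 15; EF_Task 7 = 15+13 = 28
ES_Task 8 = 26; EF_Task 8 = 26+3 = 29
ES_Task 9 = 24; EF_Task 9 = 24+10 = 34
ES_Task 10 = max(EF_Task 3=15, EF_Task 5=20, EF_Task 7=28, EF_Task 8=29, EF_Task 9=34) = 34; EF_Task 10 = 34+7 = 41
Expected project duration μ = 41 weeks. Critical path: Task 2 → Task 4 → Task 9 → Task 10.

Variance along critical path = 1.000 + 5.444 + 1.000 + 4.000 = 11.444
σ = √11.444 = 3.383 weeks

3.38 weeks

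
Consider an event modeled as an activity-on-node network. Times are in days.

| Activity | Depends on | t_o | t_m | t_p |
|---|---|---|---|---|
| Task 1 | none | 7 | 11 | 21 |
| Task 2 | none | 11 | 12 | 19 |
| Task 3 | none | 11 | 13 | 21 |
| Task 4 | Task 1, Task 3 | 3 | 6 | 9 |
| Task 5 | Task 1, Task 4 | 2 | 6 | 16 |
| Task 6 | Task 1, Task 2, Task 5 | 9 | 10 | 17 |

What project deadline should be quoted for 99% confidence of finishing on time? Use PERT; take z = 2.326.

45.7 days

te_Task 1 = (7 + 4·11 + 21)/6 = 72/6 = 12; σ²_Task 1 = ((21−7)/6)² = 5.444
te_Task 2 = (11 + 4·12 + 19)/6 = 78/6 = 13; σ²_Task 2 = ((19−11)/6)² = 1.778
te_Task 3 = (11 + 4·13 + 21)/6 = 84/6 = 14; σ²_Task 3 = ((21−11)/6)² = 2.778
te_Task 4 = (3 + 4·6 + 9)/6 = 36/6 = 6; σ²_Task 4 = ((9−3)/6)² = 1.000
te_Task 5 = (2 + 4·6 + 16)/6 = 42/6 = 7; σ²_Task 5 = ((16−2)/6)² = 5.444
te_Task 6 = (9 + 4·10 + 17)/6 = 66/6 = 11; σ²_Task 6 = ((17−9)/6)² = 1.778

Forward pass:
ES_Task 1 = 0; EF_Task 1 = 12
ES_Task 2 = 0; EF_Task 2 = 13
ES_Task 3 = 0; EF_Task 3 = 14
ES_Task 4 = max(EF_Task 1=12, EF_Task 3=14) = 14; EF_Task 4 = 14+6 = 20
ES_Task 5 = max(EF_Task 1=12, EF_Task 4=20) = 20; EF_Task 5 = 20+7 = 27
ES_Task 6 = max(EF_Task 1=12, EF_Task 2=13, EF_Task 5=27) = 27; EF_Task 6 = 27+11 = 38
Expected project duration μ = 38 days. Critical path: Task 3 → Task 4 → Task 5 → Task 6.

Variance along critical path = 2.778 + 1.000 + 5.444 + 1.778 = 11.000; σ = 3.317 days.
D = μ + z·σ = 38 + 2.326·3.317 = 45.7 days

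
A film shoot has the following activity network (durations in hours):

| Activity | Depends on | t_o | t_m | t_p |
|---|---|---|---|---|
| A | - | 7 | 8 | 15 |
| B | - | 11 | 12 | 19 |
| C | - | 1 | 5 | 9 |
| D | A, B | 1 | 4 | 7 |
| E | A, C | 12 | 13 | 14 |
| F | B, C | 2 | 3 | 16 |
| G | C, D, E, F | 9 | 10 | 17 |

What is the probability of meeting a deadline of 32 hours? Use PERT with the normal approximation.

te_A = (7 + 4·8 + 15)/6 = 54/6 = 9; σ²_A = ((15−7)/6)² = 1.778
te_B = (11 + 4·12 + 19)/6 = 78/6 = 13; σ²_B = ((19−11)/6)² = 1.778
te_C = (1 + 4·5 + 9)/6 = 30/6 = 5; σ²_C = ((9−1)/6)² = 1.778
te_D = (1 + 4·4 + 7)/6 = 24/6 = 4; σ²_D = ((7−1)/6)² = 1.000
te_E = (12 + 4·13 + 14)/6 = 78/6 = 13; σ²_E = ((14−12)/6)² = 0.111
te_F = (2 + 4·3 + 16)/6 = 30/6 = 5; σ²_F = ((16−2)/6)² = 5.444
te_G = (9 + 4·10 + 17)/6 = 66/6 = 11; σ²_G = ((17−9)/6)² = 1.778

Forward pass:
ES_A = 0; EF_A = 9
ES_B = 0; EF_B = 13
ES_C = 0; EF_C = 5
ES_D = max(EF_A=9, EF_B=13) = 13; EF_D = 13+4 = 17
ES_E = max(EF_A=9, EF_C=5) = 9; EF_E = 9+13 = 22
ES_F = max(EF_B=13, EF_C=5) = 13; EF_F = 13+5 = 18
ES_G = max(EF_C=5, EF_D=17, EF_E=22, EF_F=18) = 22; EF_G = 22+11 = 33
Expected project duration μ = 33 hours. Critical path: A → E → G.

Variance along critical path = 1.778 + 0.111 + 1.778 = 3.667; σ = √3.667 = 1.915 hours.
Z = (32 − 33) / 1.915 = -0.522
P(T ≤ 32) = Φ(-0.522) ≈ 0.301

0.301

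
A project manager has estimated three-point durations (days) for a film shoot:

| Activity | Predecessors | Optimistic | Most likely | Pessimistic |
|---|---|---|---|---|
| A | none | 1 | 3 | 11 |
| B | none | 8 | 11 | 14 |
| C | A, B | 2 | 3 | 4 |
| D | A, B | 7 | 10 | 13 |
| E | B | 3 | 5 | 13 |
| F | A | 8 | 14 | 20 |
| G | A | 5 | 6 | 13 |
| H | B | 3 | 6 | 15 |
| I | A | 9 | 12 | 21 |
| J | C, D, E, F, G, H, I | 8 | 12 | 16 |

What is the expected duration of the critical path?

te_A = (1 + 4·3 + 11)/6 = 24/6 = 4
te_B = (8 + 4·11 + 14)/6 = 66/6 = 11
te_C = (2 + 4·3 + 4)/6 = 18/6 = 3
te_D = (7 + 4·10 + 13)/6 = 60/6 = 10
te_E = (3 + 4·5 + 13)/6 = 36/6 = 6
te_F = (8 + 4·14 + 20)/6 = 84/6 = 14
te_G = (5 + 4·6 + 13)/6 = 42/6 = 7
te_H = (3 + 4·6 + 15)/6 = 42/6 = 7
te_I = (9 + 4·12 + 21)/6 = 78/6 = 13
te_J = (8 + 4·12 + 16)/6 = 72/6 = 12

Forward pass:
ES_A = 0; EF_A = 4
ES_B = 0; EF_B = 11
ES_C = max(EF_A=4, EF_B=11) = 11; EF_C = 11+3 = 14
ES_D = max(EF_A=4, EF_B=11) = 11; EF_D = 11+10 = 21
ES_E = 11; EF_E = 11+6 = 17
ES_F = 4; EF_F = 4+14 = 18
ES_G = 4; EF_G = 4+7 = 11
ES_H = 11; EF_H = 11+7 = 18
ES_I = 4; EF_I = 4+13 = 17
ES_J = max(EF_C=14, EF_D=21, EF_E=17, EF_F=18, EF_G=11, EF_H=18, EF_I=17) = 21; EF_J = 21+12 = 33
Expected project duration μ = 33 days. Critical path: B → D → J.

33 days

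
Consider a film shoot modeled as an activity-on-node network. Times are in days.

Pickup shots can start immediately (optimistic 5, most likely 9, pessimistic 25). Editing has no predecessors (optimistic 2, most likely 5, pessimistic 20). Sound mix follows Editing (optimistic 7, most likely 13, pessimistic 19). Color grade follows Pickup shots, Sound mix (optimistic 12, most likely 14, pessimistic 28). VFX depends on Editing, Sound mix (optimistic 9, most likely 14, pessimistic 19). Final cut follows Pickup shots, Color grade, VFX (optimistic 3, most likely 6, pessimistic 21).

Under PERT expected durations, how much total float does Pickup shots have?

9 days

te_Pickup shots = (5 + 4·9 + 25)/6 = 66/6 = 11
te_Editing = (2 + 4·5 + 20)/6 = 42/6 = 7
te_Sound mix = (7 + 4·13 + 19)/6 = 78/6 = 13
te_Color grade = (12 + 4·14 + 28)/6 = 96/6 = 16
te_VFX = (9 + 4·14 + 19)/6 = 84/6 = 14
te_Final cut = (3 + 4·6 + 21)/6 = 48/6 = 8

Forward pass:
ES_Pickup shots = 0; EF_Pickup shots = 11
ES_Editing = 0; EF_Editing = 7
ES_Sound mix = 7; EF_Sound mix = 7+13 = 20
ES_Color grade = max(EF_Pickup shots=11, EF_Sound mix=20) = 20; EF_Color grade = 20+16 = 36
ES_VFX = max(EF_Editing=7, EF_Sound mix=20) = 20; EF_VFX = 20+14 = 34
ES_Final cut = max(EF_Pickup shots=11, EF_Color grade=36, EF_VFX=34) = 36; EF_Final cut = 36+8 = 44
Expected project duration μ = 44 days. Critical path: Editing → Sound mix → Color grade → Final cut.

Backward pass:
LF_Final cut = 44; LS_Final cut = 44−8 = 36
LF_VFX = LS_Final cut = 36; LS_VFX = 36−14 = 22
LF_Color grade = LS_Final cut = 36; LS_Color grade = 36−16 = 20
LF_Sound mix = min(LS_Color grade=20, LS_VFX=22) = 20; LS_Sound mix = 20−13 = 7
LF_Editing = min(LS_Sound mix=7, LS_VFX=22) = 7; LS_Editing = 7−7 = 0
LF_Pickup shots = min(LS_Color grade=20, LS_Final cut=36) = 20; LS_Pickup shots = 20−11 = 9
Slack_Pickup shots = LS_Pickup shots − ES_Pickup shots = 9 − 0 = 9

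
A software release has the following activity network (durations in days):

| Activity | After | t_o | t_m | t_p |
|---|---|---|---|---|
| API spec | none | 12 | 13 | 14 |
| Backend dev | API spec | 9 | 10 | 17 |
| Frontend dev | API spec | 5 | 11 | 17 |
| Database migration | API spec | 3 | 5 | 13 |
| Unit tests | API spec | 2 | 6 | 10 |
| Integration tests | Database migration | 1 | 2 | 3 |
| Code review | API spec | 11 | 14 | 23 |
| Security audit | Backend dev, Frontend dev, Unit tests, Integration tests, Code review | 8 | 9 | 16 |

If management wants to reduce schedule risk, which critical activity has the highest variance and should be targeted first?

te_API spec = (12 + 4·13 + 14)/6 = 78/6 = 13; σ²_API spec = ((14−12)/6)² = 0.111
te_Backend dev = (9 + 4·10 + 17)/6 = 66/6 = 11; σ²_Backend dev = ((17−9)/6)² = 1.778
te_Frontend dev = (5 + 4·11 + 17)/6 = 66/6 = 11; σ²_Frontend dev = ((17−5)/6)² = 4.000
te_Database migration = (3 + 4·5 + 13)/6 = 36/6 = 6; σ²_Database migration = ((13−3)/6)² = 2.778
te_Unit tests = (2 + 4·6 + 10)/6 = 36/6 = 6; σ²_Unit tests = ((10−2)/6)² = 1.778
te_Integration tests = (1 + 4·2 + 3)/6 = 12/6 = 2; σ²_Integration tests = ((3−1)/6)² = 0.111
te_Code review = (11 + 4·14 + 23)/6 = 90/6 = 15; σ²_Code review = ((23−11)/6)² = 4.000
te_Security audit = (8 + 4·9 + 16)/6 = 60/6 = 10; σ²_Security audit = ((16−8)/6)² = 1.778

Forward pass:
ES_API spec = 0; EF_API spec = 13
ES_Backend dev = 13; EF_Backend dev = 13+11 = 24
ES_Frontend dev = 13; EF_Frontend dev = 13+11 = 24
ES_Database migration = 13; EF_Database migration = 13+6 = 19
ES_Unit tests = 13; EF_Unit tests = 13+6 = 19
ES_Integration tests = 19; EF_Integration tests = 19+2 = 21
ES_Code review = 13; EF_Code review = 13+15 = 28
ES_Security audit = max(EF_Backend dev=24, EF_Frontend dev=24, EF_Unit tests=19, EF_Integration tests=21, EF_Code review=28) = 28; EF_Security audit = 28+10 = 38
Expected project duration μ = 38 days. Critical path: API spec → Code review → Security audit.

Variances on critical path: σ²_API spec=0.111, σ²_Code review=4.000, σ²_Security audit=1.778.
Largest is σ²_Code review = 4.000.

Code review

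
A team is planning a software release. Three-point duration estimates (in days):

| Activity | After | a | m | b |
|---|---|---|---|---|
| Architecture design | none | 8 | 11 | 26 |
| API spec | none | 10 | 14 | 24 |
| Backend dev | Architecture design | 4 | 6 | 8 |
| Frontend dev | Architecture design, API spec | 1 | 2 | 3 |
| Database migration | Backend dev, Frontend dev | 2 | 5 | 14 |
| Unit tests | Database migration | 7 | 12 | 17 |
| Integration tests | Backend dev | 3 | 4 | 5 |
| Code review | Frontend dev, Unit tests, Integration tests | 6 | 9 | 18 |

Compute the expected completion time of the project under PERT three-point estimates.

te_Architecture design = (8 + 4·11 + 26)/6 = 78/6 = 13
te_API spec = (10 + 4·14 + 24)/6 = 90/6 = 15
te_Backend dev = (4 + 4·6 + 8)/6 = 36/6 = 6
te_Frontend dev = (1 + 4·2 + 3)/6 = 12/6 = 2
te_Database migration = (2 + 4·5 + 14)/6 = 36/6 = 6
te_Unit tests = (7 + 4·12 + 17)/6 = 72/6 = 12
te_Integration tests = (3 + 4·4 + 5)/6 = 24/6 = 4
te_Code review = (6 + 4·9 + 18)/6 = 60/6 = 10

Forward pass:
ES_Architecture design = 0; EF_Architecture design = 13
ES_API spec = 0; EF_API spec = 15
ES_Backend dev = 13; EF_Backend dev = 13+6 = 19
ES_Frontend dev = max(EF_Architecture design=13, EF_API spec=15) = 15; EF_Frontend dev = 15+2 = 17
ES_Database migration = max(EF_Backend dev=19, EF_Frontend dev=17) = 19; EF_Database migration = 19+6 = 25
ES_Unit tests = 25; EF_Unit tests = 25+12 = 37
ES_Integration tests = 19; EF_Integration tests = 19+4 = 23
ES_Code review = max(EF_Frontend dev=17, EF_Unit tests=37, EF_Integration tests=23) = 37; EF_Code review = 37+10 = 47
Expected project duration μ = 47 days. Critical path: Architecture design → Backend dev → Database migration → Unit tests → Code review.

47 days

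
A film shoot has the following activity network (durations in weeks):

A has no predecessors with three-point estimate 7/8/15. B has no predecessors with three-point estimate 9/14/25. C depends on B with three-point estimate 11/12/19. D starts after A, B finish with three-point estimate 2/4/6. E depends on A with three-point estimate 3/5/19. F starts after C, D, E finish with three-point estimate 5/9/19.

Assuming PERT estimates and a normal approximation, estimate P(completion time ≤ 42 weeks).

0.855

te_A = (7 + 4·8 + 15)/6 = 54/6 = 9; σ²_A = ((15−7)/6)² = 1.778
te_B = (9 + 4·14 + 25)/6 = 90/6 = 15; σ²_B = ((25−9)/6)² = 7.111
te_C = (11 + 4·12 + 19)/6 = 78/6 = 13; σ²_C = ((19−11)/6)² = 1.778
te_D = (2 + 4·4 + 6)/6 = 24/6 = 4; σ²_D = ((6−2)/6)² = 0.444
te_E = (3 + 4·5 + 19)/6 = 42/6 = 7; σ²_E = ((19−3)/6)² = 7.111
te_F = (5 + 4·9 + 19)/6 = 60/6 = 10; σ²_F = ((19−5)/6)² = 5.444

Forward pass:
ES_A = 0; EF_A = 9
ES_B = 0; EF_B = 15
ES_C = 15; EF_C = 15+13 = 28
ES_D = max(EF_A=9, EF_B=15) = 15; EF_D = 15+4 = 19
ES_E = 9; EF_E = 9+7 = 16
ES_F = max(EF_C=28, EF_D=19, EF_E=16) = 28; EF_F = 28+10 = 38
Expected project duration μ = 38 weeks. Critical path: B → C → F.

Variance along critical path = 7.111 + 1.778 + 5.444 = 14.333; σ = √14.333 = 3.786 weeks.
Z = (42 − 38) / 3.786 = 1.057
P(T ≤ 42) = Φ(1.057) ≈ 0.855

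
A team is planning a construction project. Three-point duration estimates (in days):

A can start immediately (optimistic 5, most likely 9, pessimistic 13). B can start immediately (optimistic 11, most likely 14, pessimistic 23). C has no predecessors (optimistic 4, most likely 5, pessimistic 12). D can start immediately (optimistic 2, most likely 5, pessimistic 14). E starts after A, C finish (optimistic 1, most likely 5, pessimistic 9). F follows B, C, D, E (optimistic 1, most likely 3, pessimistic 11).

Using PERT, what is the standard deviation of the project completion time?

te_A = (5 + 4·9 + 13)/6 = 54/6 = 9; σ²_A = ((13−5)/6)² = 1.778
te_B = (11 + 4·14 + 23)/6 = 90/6 = 15; σ²_B = ((23−11)/6)² = 4.000
te_C = (4 + 4·5 + 12)/6 = 36/6 = 6; σ²_C = ((12−4)/6)² = 1.778
te_D = (2 + 4·5 + 14)/6 = 36/6 = 6; σ²_D = ((14−2)/6)² = 4.000
te_E = (1 + 4·5 + 9)/6 = 30/6 = 5; σ²_E = ((9−1)/6)² = 1.778
te_F = (1 + 4·3 + 11)/6 = 24/6 = 4; σ²_F = ((11−1)/6)² = 2.778

Forward pass:
ES_A = 0; EF_A = 9
ES_B = 0; EF_B = 15
ES_C = 0; EF_C = 6
ES_D = 0; EF_D = 6
ES_E = max(EF_A=9, EF_C=6) = 9; EF_E = 9+5 = 14
ES_F = max(EF_B=15, EF_C=6, EF_D=6, EF_E=14) = 15; EF_F = 15+4 = 19
Expected project duration μ = 19 days. Critical path: B → F.

Variance along critical path = 4.000 + 2.778 = 6.778
σ = √6.778 = 2.603 days

2.60 days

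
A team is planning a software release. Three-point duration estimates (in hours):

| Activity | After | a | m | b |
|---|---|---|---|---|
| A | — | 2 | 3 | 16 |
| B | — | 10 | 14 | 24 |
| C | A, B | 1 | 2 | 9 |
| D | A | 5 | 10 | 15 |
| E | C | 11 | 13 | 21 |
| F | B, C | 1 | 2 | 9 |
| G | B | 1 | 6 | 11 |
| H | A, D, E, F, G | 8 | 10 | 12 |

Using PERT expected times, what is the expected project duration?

42 hours

te_A = (2 + 4·3 + 16)/6 = 30/6 = 5
te_B = (10 + 4·14 + 24)/6 = 90/6 = 15
te_C = (1 + 4·2 + 9)/6 = 18/6 = 3
te_D = (5 + 4·10 + 15)/6 = 60/6 = 10
te_E = (11 + 4·13 + 21)/6 = 84/6 = 14
te_F = (1 + 4·2 + 9)/6 = 18/6 = 3
te_G = (1 + 4·6 + 11)/6 = 36/6 = 6
te_H = (8 + 4·10 + 12)/6 = 60/6 = 10

Forward pass:
ES_A = 0; EF_A = 5
ES_B = 0; EF_B = 15
ES_C = max(EF_A=5, EF_B=15) = 15; EF_C = 15+3 = 18
ES_D = 5; EF_D = 5+10 = 15
ES_E = 18; EF_E = 18+14 = 32
ES_F = max(EF_B=15, EF_C=18) = 18; EF_F = 18+3 = 21
ES_G = 15; EF_G = 15+6 = 21
ES_H = max(EF_A=5, EF_D=15, EF_E=32, EF_F=21, EF_G=21) = 32; EF_H = 32+10 = 42
Expected project duration μ = 42 hours. Critical path: B → C → E → H.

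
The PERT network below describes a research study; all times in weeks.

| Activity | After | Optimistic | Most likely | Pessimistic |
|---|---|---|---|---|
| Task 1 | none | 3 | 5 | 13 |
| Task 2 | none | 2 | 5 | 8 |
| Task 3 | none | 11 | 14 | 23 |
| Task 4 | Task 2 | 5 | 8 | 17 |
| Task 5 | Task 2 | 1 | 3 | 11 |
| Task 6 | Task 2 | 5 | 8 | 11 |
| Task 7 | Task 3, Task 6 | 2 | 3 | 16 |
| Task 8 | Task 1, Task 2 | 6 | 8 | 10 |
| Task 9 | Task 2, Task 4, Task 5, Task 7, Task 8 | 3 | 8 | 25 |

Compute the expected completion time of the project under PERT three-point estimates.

te_Task 1 = (3 + 4·5 + 13)/6 = 36/6 = 6
te_Task 2 = (2 + 4·5 + 8)/6 = 30/6 = 5
te_Task 3 = (11 + 4·14 + 23)/6 = 90/6 = 15
te_Task 4 = (5 + 4·8 + 17)/6 = 54/6 = 9
te_Task 5 = (1 + 4·3 + 11)/6 = 24/6 = 4
te_Task 6 = (5 + 4·8 + 11)/6 = 48/6 = 8
te_Task 7 = (2 + 4·3 + 16)/6 = 30/6 = 5
te_Task 8 = (6 + 4·8 + 10)/6 = 48/6 = 8
te_Task 9 = (3 + 4·8 + 25)/6 = 60/6 = 10

Forward pass:
ES_Task 1 = 0; EF_Task 1 = 6
ES_Task 2 = 0; EF_Task 2 = 5
ES_Task 3 = 0; EF_Task 3 = 15
ES_Task 4 = 5; EF_Task 4 = 5+9 = 14
ES_Task 5 = 5; EF_Task 5 = 5+4 = 9
ES_Task 6 = 5; EF_Task 6 = 5+8 = 13
ES_Task 7 = max(EF_Task 3=15, EF_Task 6=13) = 15; EF_Task 7 = 15+5 = 20
ES_Task 8 = max(EF_Task 1=6, EF_Task 2=5) = 6; EF_Task 8 = 6+8 = 14
ES_Task 9 = max(EF_Task 2=5, EF_Task 4=14, EF_Task 5=9, EF_Task 7=20, EF_Task 8=14) = 20; EF_Task 9 = 20+10 = 30
Expected project duration μ = 30 weeks. Critical path: Task 3 → Task 7 → Task 9.

30 weeks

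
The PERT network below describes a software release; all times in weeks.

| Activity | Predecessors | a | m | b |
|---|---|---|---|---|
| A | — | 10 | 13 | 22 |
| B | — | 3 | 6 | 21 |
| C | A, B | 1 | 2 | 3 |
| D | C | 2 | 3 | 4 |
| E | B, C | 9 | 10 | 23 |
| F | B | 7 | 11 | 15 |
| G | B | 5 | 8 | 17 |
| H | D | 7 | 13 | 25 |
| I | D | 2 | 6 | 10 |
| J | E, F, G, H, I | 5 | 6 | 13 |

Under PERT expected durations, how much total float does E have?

te_A = (10 + 4·13 + 22)/6 = 84/6 = 14
te_B = (3 + 4·6 + 21)/6 = 48/6 = 8
te_C = (1 + 4·2 + 3)/6 = 12/6 = 2
te_D = (2 + 4·3 + 4)/6 = 18/6 = 3
te_E = (9 + 4·10 + 23)/6 = 72/6 = 12
te_F = (7 + 4·11 + 15)/6 = 66/6 = 11
te_G = (5 + 4·8 + 17)/6 = 54/6 = 9
te_H = (7 + 4·13 + 25)/6 = 84/6 = 14
te_I = (2 + 4·6 + 10)/6 = 36/6 = 6
te_J = (5 + 4·6 + 13)/6 = 42/6 = 7

Forward pass:
ES_A = 0; EF_A = 14
ES_B = 0; EF_B = 8
ES_C = max(EF_A=14, EF_B=8) = 14; EF_C = 14+2 = 16
ES_D = 16; EF_D = 16+3 = 19
ES_E = max(EF_B=8, EF_C=16) = 16; EF_E = 16+12 = 28
ES_F = 8; EF_F = 8+11 = 19
ES_G = 8; EF_G = 8+9 = 17
ES_H = 19; EF_H = 19+14 = 33
ES_I = 19; EF_I = 19+6 = 25
ES_J = max(EF_E=28, EF_F=19, EF_G=17, EF_H=33, EF_I=25) = 33; EF_J = 33+7 = 40
Expected project duration μ = 40 weeks. Critical path: A → C → D → H → J.

Backward pass:
LF_J = 40; LS_J = 40−7 = 33
LF_I = LS_J = 33; LS_I = 33−6 = 27
LF_H = LS_J = 33; LS_H = 33−14 = 19
LF_G = LS_J = 33; LS_G = 33−9 = 24
LF_F = LS_J = 33; LS_F = 33−11 = 22
LF_E = LS_J = 33; LS_E = 33−12 = 21
LF_D = min(LS_H=19, LS_I=27) = 19; LS_D = 19−3 = 16
LF_C = min(LS_D=16, LS_E=21) = 16; LS_C = 16−2 = 14
LF_B = min(LS_C=14, LS_E=21, LS_F=22, LS_G=24) = 14; LS_B = 14−8 = 6
LF_A = LS_C = 14; LS_A = 14−14 = 0
Slack_E = LS_E − ES_E = 21 − 16 = 5

5 weeks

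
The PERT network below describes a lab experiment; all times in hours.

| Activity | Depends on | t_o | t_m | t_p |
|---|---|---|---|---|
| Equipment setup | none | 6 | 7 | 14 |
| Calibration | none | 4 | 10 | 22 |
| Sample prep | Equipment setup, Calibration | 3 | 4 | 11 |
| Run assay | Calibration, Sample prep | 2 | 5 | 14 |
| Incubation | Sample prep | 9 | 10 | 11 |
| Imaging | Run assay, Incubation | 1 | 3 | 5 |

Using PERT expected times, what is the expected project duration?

29 hours

te_Equipment setup = (6 + 4·7 + 14)/6 = 48/6 = 8
te_Calibration = (4 + 4·10 + 22)/6 = 66/6 = 11
te_Sample prep = (3 + 4·4 + 11)/6 = 30/6 = 5
te_Run assay = (2 + 4·5 + 14)/6 = 36/6 = 6
te_Incubation = (9 + 4·10 + 11)/6 = 60/6 = 10
te_Imaging = (1 + 4·3 + 5)/6 = 18/6 = 3

Forward pass:
ES_Equipment setup = 0; EF_Equipment setup = 8
ES_Calibration = 0; EF_Calibration = 11
ES_Sample prep = max(EF_Equipment setup=8, EF_Calibration=11) = 11; EF_Sample prep = 11+5 = 16
ES_Run assay = max(EF_Calibration=11, EF_Sample prep=16) = 16; EF_Run assay = 16+6 = 22
ES_Incubation = 16; EF_Incubation = 16+10 = 26
ES_Imaging = max(EF_Run assay=22, EF_Incubation=26) = 26; EF_Imaging = 26+3 = 29
Expected project duration μ = 29 hours. Critical path: Calibration → Sample prep → Incubation → Imaging.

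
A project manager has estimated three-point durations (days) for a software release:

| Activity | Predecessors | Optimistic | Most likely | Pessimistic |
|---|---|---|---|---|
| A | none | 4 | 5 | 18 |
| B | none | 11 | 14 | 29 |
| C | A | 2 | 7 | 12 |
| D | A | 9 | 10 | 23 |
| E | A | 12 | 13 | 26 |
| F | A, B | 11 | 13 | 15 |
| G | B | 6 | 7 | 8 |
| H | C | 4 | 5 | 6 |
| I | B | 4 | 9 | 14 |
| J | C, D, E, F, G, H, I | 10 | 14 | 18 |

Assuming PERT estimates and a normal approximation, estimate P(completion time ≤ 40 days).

te_A = (4 + 4·5 + 18)/6 = 42/6 = 7; σ²_A = ((18−4)/6)² = 5.444
te_B = (11 + 4·14 + 29)/6 = 96/6 = 16; σ²_B = ((29−11)/6)² = 9.000
te_C = (2 + 4·7 + 12)/6 = 42/6 = 7; σ²_C = ((12−2)/6)² = 2.778
te_D = (9 + 4·10 + 23)/6 = 72/6 = 12; σ²_D = ((23−9)/6)² = 5.444
te_E = (12 + 4·13 + 26)/6 = 90/6 = 15; σ²_E = ((26−12)/6)² = 5.444
te_F = (11 + 4·13 + 15)/6 = 78/6 = 13; σ²_F = ((15−11)/6)² = 0.444
te_G = (6 + 4·7 + 8)/6 = 42/6 = 7; σ²_G = ((8−6)/6)² = 0.111
te_H = (4 + 4·5 + 6)/6 = 30/6 = 5; σ²_H = ((6−4)/6)² = 0.111
te_I = (4 + 4·9 + 14)/6 = 54/6 = 9; σ²_I = ((14−4)/6)² = 2.778
te_J = (10 + 4·14 + 18)/6 = 84/6 = 14; σ²_J = ((18−10)/6)² = 1.778

Forward pass:
ES_A = 0; EF_A = 7
ES_B = 0; EF_B = 16
ES_C = 7; EF_C = 7+7 = 14
ES_D = 7; EF_D = 7+12 = 19
ES_E = 7; EF_E = 7+15 = 22
ES_F = max(EF_A=7, EF_B=16) = 16; EF_F = 16+13 = 29
ES_G = 16; EF_G = 16+7 = 23
ES_H = 14; EF_H = 14+5 = 19
ES_I = 16; EF_I = 16+9 = 25
ES_J = max(EF_C=14, EF_D=19, EF_E=22, EF_F=29, EF_G=23, EF_H=19, EF_I=25) = 29; EF_J = 29+14 = 43
Expected project duration μ = 43 days. Critical path: B → F → J.

Variance along critical path = 9.000 + 0.444 + 1.778 = 11.222; σ = √11.222 = 3.350 days.
Z = (40 − 43) / 3.350 = -0.896
P(T ≤ 40) = Φ(-0.896) ≈ 0.185

0.185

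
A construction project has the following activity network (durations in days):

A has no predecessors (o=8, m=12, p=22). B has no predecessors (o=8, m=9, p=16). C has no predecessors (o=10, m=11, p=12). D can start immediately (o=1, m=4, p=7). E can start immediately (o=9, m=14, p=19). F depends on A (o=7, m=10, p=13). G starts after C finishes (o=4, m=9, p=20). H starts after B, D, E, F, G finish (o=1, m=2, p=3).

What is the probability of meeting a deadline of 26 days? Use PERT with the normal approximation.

0.652

te_A = (8 + 4·12 + 22)/6 = 78/6 = 13; σ²_A = ((22−8)/6)² = 5.444
te_B = (8 + 4·9 + 16)/6 = 60/6 = 10; σ²_B = ((16−8)/6)² = 1.778
te_C = (10 + 4·11 + 12)/6 = 66/6 = 11; σ²_C = ((12−10)/6)² = 0.111
te_D = (1 + 4·4 + 7)/6 = 24/6 = 4; σ²_D = ((7−1)/6)² = 1.000
te_E = (9 + 4·14 + 19)/6 = 84/6 = 14; σ²_E = ((19−9)/6)² = 2.778
te_F = (7 + 4·10 + 13)/6 = 60/6 = 10; σ²_F = ((13−7)/6)² = 1.000
te_G = (4 + 4·9 + 20)/6 = 60/6 = 10; σ²_G = ((20−4)/6)² = 7.111
te_H = (1 + 4·2 + 3)/6 = 12/6 = 2; σ²_H = ((3−1)/6)² = 0.111

Forward pass:
ES_A = 0; EF_A = 13
ES_B = 0; EF_B = 10
ES_C = 0; EF_C = 11
ES_D = 0; EF_D = 4
ES_E = 0; EF_E = 14
ES_F = 13; EF_F = 13+10 = 23
ES_G = 11; EF_G = 11+10 = 21
ES_H = max(EF_B=10, EF_D=4, EF_E=14, EF_F=23, EF_G=21) = 23; EF_H = 23+2 = 25
Expected project duration μ = 25 days. Critical path: A → F → H.

Variance along critical path = 5.444 + 1.000 + 0.111 = 6.556; σ = √6.556 = 2.560 days.
Z = (26 − 25) / 2.560 = 0.391
P(T ≤ 26) = Φ(0.391) ≈ 0.652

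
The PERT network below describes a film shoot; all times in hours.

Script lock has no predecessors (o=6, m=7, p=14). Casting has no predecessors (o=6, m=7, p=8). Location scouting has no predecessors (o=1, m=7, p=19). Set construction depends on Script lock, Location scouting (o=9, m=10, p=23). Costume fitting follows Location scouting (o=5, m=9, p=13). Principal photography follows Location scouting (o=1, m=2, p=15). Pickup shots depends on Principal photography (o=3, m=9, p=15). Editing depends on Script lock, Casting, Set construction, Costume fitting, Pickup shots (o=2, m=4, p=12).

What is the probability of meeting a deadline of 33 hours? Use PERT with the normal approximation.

te_Script lock = (6 + 4·7 + 14)/6 = 48/6 = 8; σ²_Script lock = ((14−6)/6)² = 1.778
te_Casting = (6 + 4·7 + 8)/6 = 42/6 = 7; σ²_Casting = ((8−6)/6)² = 0.111
te_Location scouting = (1 + 4·7 + 19)/6 = 48/6 = 8; σ²_Location scouting = ((19−1)/6)² = 9.000
te_Set construction = (9 + 4·10 + 23)/6 = 72/6 = 12; σ²_Set construction = ((23−9)/6)² = 5.444
te_Costume fitting = (5 + 4·9 + 13)/6 = 54/6 = 9; σ²_Costume fitting = ((13−5)/6)² = 1.778
te_Principal photography = (1 + 4·2 + 15)/6 = 24/6 = 4; σ²_Principal photography = ((15−1)/6)² = 5.444
te_Pickup shots = (3 + 4·9 + 15)/6 = 54/6 = 9; σ²_Pickup shots = ((15−3)/6)² = 4.000
te_Editing = (2 + 4·4 + 12)/6 = 30/6 = 5; σ²_Editing = ((12−2)/6)² = 2.778

Forward pass:
ES_Script lock = 0; EF_Script lock = 8
ES_Casting = 0; EF_Casting = 7
ES_Location scouting = 0; EF_Location scouting = 8
ES_Set construction = max(EF_Script lock=8, EF_Location scouting=8) = 8; EF_Set construction = 8+12 = 20
ES_Costume fitting = 8; EF_Costume fitting = 8+9 = 17
ES_Principal photography = 8; EF_Principal photography = 8+4 = 12
ES_Pickup shots = 12; EF_Pickup shots = 12+9 = 21
ES_Editing = max(EF_Script lock=8, EF_Casting=7, EF_Set construction=20, EF_Costume fitting=17, EF_Pickup shots=21) = 21; EF_Editing = 21+5 = 26
Expected project duration μ = 26 hours. Critical path: Location scouting → Principal photography → Pickup shots → Editing.

Variance along critical path = 9.000 + 5.444 + 4.000 + 2.778 = 21.222; σ = √21.222 = 4.607 hours.
Z = (33 − 26) / 4.607 = 1.520
P(T ≤ 33) = Φ(1.520) ≈ 0.936

0.936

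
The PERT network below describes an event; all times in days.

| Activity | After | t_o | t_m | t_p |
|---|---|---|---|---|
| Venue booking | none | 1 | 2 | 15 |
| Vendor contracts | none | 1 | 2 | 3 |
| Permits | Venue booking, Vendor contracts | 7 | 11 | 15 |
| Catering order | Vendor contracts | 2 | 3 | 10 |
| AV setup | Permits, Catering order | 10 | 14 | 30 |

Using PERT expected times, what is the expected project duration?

te_Venue booking = (1 + 4·2 + 15)/6 = 24/6 = 4
te_Vendor contracts = (1 + 4·2 + 3)/6 = 12/6 = 2
te_Permits = (7 + 4·11 + 15)/6 = 66/6 = 11
te_Catering order = (2 + 4·3 + 10)/6 = 24/6 = 4
te_AV setup = (10 + 4·14 + 30)/6 = 96/6 = 16

Forward pass:
ES_Venue booking = 0; EF_Venue booking = 4
ES_Vendor contracts = 0; EF_Vendor contracts = 2
ES_Permits = max(EF_Venue booking=4, EF_Vendor contracts=2) = 4; EF_Permits = 4+11 = 15
ES_Catering order = 2; EF_Catering order = 2+4 = 6
ES_AV setup = max(EF_Permits=15, EF_Catering order=6) = 15; EF_AV setup = 15+16 = 31
Expected project duration μ = 31 days. Critical path: Venue booking → Permits → AV setup.

31 days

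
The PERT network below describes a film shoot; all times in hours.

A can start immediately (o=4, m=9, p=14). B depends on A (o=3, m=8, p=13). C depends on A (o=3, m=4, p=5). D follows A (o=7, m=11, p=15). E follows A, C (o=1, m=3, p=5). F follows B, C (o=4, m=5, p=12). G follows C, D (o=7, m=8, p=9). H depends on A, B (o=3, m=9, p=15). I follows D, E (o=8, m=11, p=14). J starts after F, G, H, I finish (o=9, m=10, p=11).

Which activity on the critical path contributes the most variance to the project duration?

te_A = (4 + 4·9 + 14)/6 = 54/6 = 9; σ²_A = ((14−4)/6)² = 2.778
te_B = (3 + 4·8 + 13)/6 = 48/6 = 8; σ²_B = ((13−3)/6)² = 2.778
te_C = (3 + 4·4 + 5)/6 = 24/6 = 4; σ²_C = ((5−3)/6)² = 0.111
te_D = (7 + 4·11 + 15)/6 = 66/6 = 11; σ²_D = ((15−7)/6)² = 1.778
te_E = (1 + 4·3 + 5)/6 = 18/6 = 3; σ²_E = ((5−1)/6)² = 0.444
te_F = (4 + 4·5 + 12)/6 = 36/6 = 6; σ²_F = ((12−4)/6)² = 1.778
te_G = (7 + 4·8 + 9)/6 = 48/6 = 8; σ²_G = ((9−7)/6)² = 0.111
te_H = (3 + 4·9 + 15)/6 = 54/6 = 9; σ²_H = ((15−3)/6)² = 4.000
te_I = (8 + 4·11 + 14)/6 = 66/6 = 11; σ²_I = ((14−8)/6)² = 1.000
te_J = (9 + 4·10 + 11)/6 = 60/6 = 10; σ²_J = ((11−9)/6)² = 0.111

Forward pass:
ES_A = 0; EF_A = 9
ES_B = 9; EF_B = 9+8 = 17
ES_C = 9; EF_C = 9+4 = 13
ES_D = 9; EF_D = 9+11 = 20
ES_E = max(EF_A=9, EF_C=13) = 13; EF_E = 13+3 = 16
ES_F = max(EF_B=17, EF_C=13) = 17; EF_F = 17+6 = 23
ES_G = max(EF_C=13, EF_D=20) = 20; EF_G = 20+8 = 28
ES_H = max(EF_A=9, EF_B=17) = 17; EF_H = 17+9 = 26
ES_I = max(EF_D=20, EF_E=16) = 20; EF_I = 20+11 = 31
ES_J = max(EF_F=23, EF_G=28, EF_H=26, EF_I=31) = 31; EF_J = 31+10 = 41
Expected project duration μ = 41 hours. Critical path: A → D → I → J.

Variances on critical path: σ²_A=2.778, σ²_D=1.778, σ²_I=1.000, σ²_J=0.111.
Largest is σ²_A = 2.778.

A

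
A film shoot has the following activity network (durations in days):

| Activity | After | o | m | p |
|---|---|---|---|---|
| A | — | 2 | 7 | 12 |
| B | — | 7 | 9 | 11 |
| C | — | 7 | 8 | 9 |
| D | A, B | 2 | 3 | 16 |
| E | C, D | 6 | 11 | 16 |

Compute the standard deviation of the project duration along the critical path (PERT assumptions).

2.94 days

te_A = (2 + 4·7 + 12)/6 = 42/6 = 7; σ²_A = ((12−2)/6)² = 2.778
te_B = (7 + 4·9 + 11)/6 = 54/6 = 9; σ²_B = ((11−7)/6)² = 0.444
te_C = (7 + 4·8 + 9)/6 = 48/6 = 8; σ²_C = ((9−7)/6)² = 0.111
te_D = (2 + 4·3 + 16)/6 = 30/6 = 5; σ²_D = ((16−2)/6)² = 5.444
te_E = (6 + 4·11 + 16)/6 = 66/6 = 11; σ²_E = ((16−6)/6)² = 2.778

Forward pass:
ES_A = 0; EF_A = 7
ES_B = 0; EF_B = 9
ES_C = 0; EF_C = 8
ES_D = max(EF_A=7, EF_B=9) = 9; EF_D = 9+5 = 14
ES_E = max(EF_C=8, EF_D=14) = 14; EF_E = 14+11 = 25
Expected project duration μ = 25 days. Critical path: B → D → E.

Variance along critical path = 0.444 + 5.444 + 2.778 = 8.667
σ = √8.667 = 2.944 days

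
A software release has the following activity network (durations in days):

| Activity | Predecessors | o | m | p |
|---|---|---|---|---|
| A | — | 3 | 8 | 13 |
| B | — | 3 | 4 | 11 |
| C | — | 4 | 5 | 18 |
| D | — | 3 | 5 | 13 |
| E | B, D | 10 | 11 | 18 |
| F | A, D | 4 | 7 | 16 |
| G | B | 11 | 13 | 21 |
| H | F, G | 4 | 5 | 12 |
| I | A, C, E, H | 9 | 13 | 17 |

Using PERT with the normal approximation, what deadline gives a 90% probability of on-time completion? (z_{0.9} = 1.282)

te_A = (3 + 4·8 + 13)/6 = 48/6 = 8; σ²_A = ((13−3)/6)² = 2.778
te_B = (3 + 4·4 + 11)/6 = 30/6 = 5; σ²_B = ((11−3)/6)² = 1.778
te_C = (4 + 4·5 + 18)/6 = 42/6 = 7; σ²_C = ((18−4)/6)² = 5.444
te_D = (3 + 4·5 + 13)/6 = 36/6 = 6; σ²_D = ((13−3)/6)² = 2.778
te_E = (10 + 4·11 + 18)/6 = 72/6 = 12; σ²_E = ((18−10)/6)² = 1.778
te_F = (4 + 4·7 + 16)/6 = 48/6 = 8; σ²_F = ((16−4)/6)² = 4.000
te_G = (11 + 4·13 + 21)/6 = 84/6 = 14; σ²_G = ((21−11)/6)² = 2.778
te_H = (4 + 4·5 + 12)/6 = 36/6 = 6; σ²_H = ((12−4)/6)² = 1.778
te_I = (9 + 4·13 + 17)/6 = 78/6 = 13; σ²_I = ((17−9)/6)² = 1.778

Forward pass:
ES_A = 0; EF_A = 8
ES_B = 0; EF_B = 5
ES_C = 0; EF_C = 7
ES_D = 0; EF_D = 6
ES_E = max(EF_B=5, EF_D=6) = 6; EF_E = 6+12 = 18
ES_F = max(EF_A=8, EF_D=6) = 8; EF_F = 8+8 = 16
ES_G = 5; EF_G = 5+14 = 19
ES_H = max(EF_F=16, EF_G=19) = 19; EF_H = 19+6 = 25
ES_I = max(EF_A=8, EF_C=7, EF_E=18, EF_H=25) = 25; EF_I = 25+13 = 38
Expected project duration μ = 38 days. Critical path: B → G → H → I.

Variance along critical path = 1.778 + 2.778 + 1.778 + 1.778 = 8.111; σ = 2.848 days.
D = μ + z·σ = 38 + 1.282·2.848 = 41.7 days

41.7 days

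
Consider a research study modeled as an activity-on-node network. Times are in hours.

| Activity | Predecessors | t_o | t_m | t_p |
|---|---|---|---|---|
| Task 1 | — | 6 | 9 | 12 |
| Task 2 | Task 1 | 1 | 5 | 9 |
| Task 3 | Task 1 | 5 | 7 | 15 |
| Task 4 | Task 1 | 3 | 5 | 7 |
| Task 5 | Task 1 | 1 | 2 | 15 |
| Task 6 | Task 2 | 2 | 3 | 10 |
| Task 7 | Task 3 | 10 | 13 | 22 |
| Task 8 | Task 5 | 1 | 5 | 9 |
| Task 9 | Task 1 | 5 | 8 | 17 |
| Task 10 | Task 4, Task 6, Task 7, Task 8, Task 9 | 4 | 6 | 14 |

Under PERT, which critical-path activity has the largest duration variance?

Task 7

te_Task 1 = (6 + 4·9 + 12)/6 = 54/6 = 9; σ²_Task 1 = ((12−6)/6)² = 1.000
te_Task 2 = (1 + 4·5 + 9)/6 = 30/6 = 5; σ²_Task 2 = ((9−1)/6)² = 1.778
te_Task 3 = (5 + 4·7 + 15)/6 = 48/6 = 8; σ²_Task 3 = ((15−5)/6)² = 2.778
te_Task 4 = (3 + 4·5 + 7)/6 = 30/6 = 5; σ²_Task 4 = ((7−3)/6)² = 0.444
te_Task 5 = (1 + 4·2 + 15)/6 = 24/6 = 4; σ²_Task 5 = ((15−1)/6)² = 5.444
te_Task 6 = (2 + 4·3 + 10)/6 = 24/6 = 4; σ²_Task 6 = ((10−2)/6)² = 1.778
te_Task 7 = (10 + 4·13 + 22)/6 = 84/6 = 14; σ²_Task 7 = ((22−10)/6)² = 4.000
te_Task 8 = (1 + 4·5 + 9)/6 = 30/6 = 5; σ²_Task 8 = ((9−1)/6)² = 1.778
te_Task 9 = (5 + 4·8 + 17)/6 = 54/6 = 9; σ²_Task 9 = ((17−5)/6)² = 4.000
te_Task 10 = (4 + 4·6 + 14)/6 = 42/6 = 7; σ²_Task 10 = ((14−4)/6)² = 2.778

Forward pass:
ES_Task 1 = 0; EF_Task 1 = 9
ES_Task 2 = 9; EF_Task 2 = 9+5 = 14
ES_Task 3 = 9; EF_Task 3 = 9+8 = 17
ES_Task 4 = 9; EF_Task 4 = 9+5 = 14
ES_Task 5 = 9; EF_Task 5 = 9+4 = 13
ES_Task 6 = 14; EF_Task 6 = 14+4 = 18
ES_Task 7 = 17; EF_Task 7 = 17+14 = 31
ES_Task 8 = 13; EF_Task 8 = 13+5 = 18
ES_Task 9 = 9; EF_Task 9 = 9+9 = 18
ES_Task 10 = max(EF_Task 4=14, EF_Task 6=18, EF_Task 7=31, EF_Task 8=18, EF_Task 9=18) = 31; EF_Task 10 = 31+7 = 38
Expected project duration μ = 38 hours. Critical path: Task 1 → Task 3 → Task 7 → Task 10.

Variances on critical path: σ²_Task 1=1.000, σ²_Task 3=2.778, σ²_Task 7=4.000, σ²_Task 10=2.778.
Largest is σ²_Task 7 = 4.000.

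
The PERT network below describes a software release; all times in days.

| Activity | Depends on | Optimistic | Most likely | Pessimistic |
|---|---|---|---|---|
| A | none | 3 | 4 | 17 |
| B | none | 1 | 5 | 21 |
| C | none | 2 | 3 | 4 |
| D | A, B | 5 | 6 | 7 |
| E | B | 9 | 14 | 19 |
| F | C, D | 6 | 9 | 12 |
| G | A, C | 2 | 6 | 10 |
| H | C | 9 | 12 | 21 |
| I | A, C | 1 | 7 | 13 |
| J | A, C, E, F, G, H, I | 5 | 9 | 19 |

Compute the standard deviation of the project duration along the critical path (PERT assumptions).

te_A = (3 + 4·4 + 17)/6 = 36/6 = 6; σ²_A = ((17−3)/6)² = 5.444
te_B = (1 + 4·5 + 21)/6 = 42/6 = 7; σ²_B = ((21−1)/6)² = 11.111
te_C = (2 + 4·3 + 4)/6 = 18/6 = 3; σ²_C = ((4−2)/6)² = 0.111
te_D = (5 + 4·6 + 7)/6 = 36/6 = 6; σ²_D = ((7−5)/6)² = 0.111
te_E = (9 + 4·14 + 19)/6 = 84/6 = 14; σ²_E = ((19−9)/6)² = 2.778
te_F = (6 + 4·9 + 12)/6 = 54/6 = 9; σ²_F = ((12−6)/6)² = 1.000
te_G = (2 + 4·6 + 10)/6 = 36/6 = 6; σ²_G = ((10−2)/6)² = 1.778
te_H = (9 + 4·12 + 21)/6 = 78/6 = 13; σ²_H = ((21−9)/6)² = 4.000
te_I = (1 + 4·7 + 13)/6 = 42/6 = 7; σ²_I = ((13−1)/6)² = 4.000
te_J = (5 + 4·9 + 19)/6 = 60/6 = 10; σ²_J = ((19−5)/6)² = 5.444

Forward pass:
ES_A = 0; EF_A = 6
ES_B = 0; EF_B = 7
ES_C = 0; EF_C = 3
ES_D = max(EF_A=6, EF_B=7) = 7; EF_D = 7+6 = 13
ES_E = 7; EF_E = 7+14 = 21
ES_F = max(EF_C=3, EF_D=13) = 13; EF_F = 13+9 = 22
ES_G = max(EF_A=6, EF_C=3) = 6; EF_G = 6+6 = 12
ES_H = 3; EF_H = 3+13 = 16
ES_I = max(EF_A=6, EF_C=3) = 6; EF_I = 6+7 = 13
ES_J = max(EF_A=6, EF_C=3, EF_E=21, EF_F=22, EF_G=12, EF_H=16, EF_I=13) = 22; EF_J = 22+10 = 32
Expected project duration μ = 32 days. Critical path: B → D → F → J.

Variance along critical path = 11.111 + 0.111 + 1.000 + 5.444 = 17.667
σ = √17.667 = 4.203 days

4.20 days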